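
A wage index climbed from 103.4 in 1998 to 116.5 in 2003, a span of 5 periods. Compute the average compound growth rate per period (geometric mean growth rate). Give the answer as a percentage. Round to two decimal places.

Growth factor = (116.5/103.4)^(1/5) = (1.126692)^(1/5) = 1.024144
Growth rate = 1.024144 − 1 = 0.024144 = 2.4144%

2.41%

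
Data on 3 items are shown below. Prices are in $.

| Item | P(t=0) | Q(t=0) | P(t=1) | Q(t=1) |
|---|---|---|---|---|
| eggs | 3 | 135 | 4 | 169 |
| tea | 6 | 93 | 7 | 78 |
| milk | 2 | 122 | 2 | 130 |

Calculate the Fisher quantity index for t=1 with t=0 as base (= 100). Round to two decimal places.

Laspeyres component (base-period weights):
ΣP(t=0)Q(t=1) = 3×169 + 6×78 + 2×130 = 507 + 468 + 260 = 1235
ΣP(t=0)Q(t=0) = 3×135 + 6×93 + 2×122 = 405 + 558 + 244 = 1207
L = 1235 / 1207 × 100 = 102.3198
Paasche component (current-period weights):
ΣP(t=1)Q(t=1) = 4×169 + 7×78 + 2×130 = 676 + 546 + 260 = 1482
ΣP(t=1)Q(t=0) = 4×135 + 7×93 + 2×122 = 540 + 651 + 244 = 1435
P = 1482 / 1435 × 100 = 103.2753
Fisher = √(L × P) = √(102.3198 × 103.2753) = 102.7964

102.80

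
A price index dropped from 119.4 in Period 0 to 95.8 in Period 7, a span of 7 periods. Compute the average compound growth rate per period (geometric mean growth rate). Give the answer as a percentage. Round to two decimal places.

-3.10%

Growth factor = (95.8/119.4)^(1/7) = (0.802345)^(1/7) = 0.969030
Growth rate = 0.969030 − 1 = -0.030970 = -3.0970%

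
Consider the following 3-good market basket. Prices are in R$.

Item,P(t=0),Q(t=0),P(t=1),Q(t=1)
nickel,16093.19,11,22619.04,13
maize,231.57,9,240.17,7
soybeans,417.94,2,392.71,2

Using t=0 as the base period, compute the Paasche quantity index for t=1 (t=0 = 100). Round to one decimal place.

Paasche quantity index uses current-period prices as weights.
ΣP(t=1)·Q(t=1) = 22619.04×13 + 240.17×7 + 392.71×2 = 294047.52 + 1681.19 + 785.42 = 296514.13
ΣP(t=1)·Q(t=0) = 22619.04×11 + 240.17×9 + 392.71×2 = 248809.44 + 2161.53 + 785.42 = 251756.39
Index = 296514.13 / 251756.39 × 100 = 117.7782

117.8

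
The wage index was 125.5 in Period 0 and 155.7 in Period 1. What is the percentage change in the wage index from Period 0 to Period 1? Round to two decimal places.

24.06%

Change = (155.7 − 125.5) / 125.5 × 100
       = 30.2 / 125.5 × 100 = 24.0637%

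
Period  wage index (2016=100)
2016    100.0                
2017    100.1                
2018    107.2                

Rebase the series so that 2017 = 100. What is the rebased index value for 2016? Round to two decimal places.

99.90

Rebased(2016) = 100.0 / 100.1 × 100 = 99.9001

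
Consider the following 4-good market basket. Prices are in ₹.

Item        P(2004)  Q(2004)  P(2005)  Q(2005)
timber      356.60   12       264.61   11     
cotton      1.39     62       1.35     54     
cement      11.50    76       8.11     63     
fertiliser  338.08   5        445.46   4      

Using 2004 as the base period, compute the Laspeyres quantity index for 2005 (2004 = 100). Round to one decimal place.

87.7

Laspeyres quantity index uses base-period prices as weights.
ΣP(2004)·Q(2005) = 356.60×11 + 1.39×54 + 11.50×63 + 338.08×4 = 3922.6 + 75.06 + 724.5 + 1352.32 = 6074.48
ΣP(2004)·Q(2004) = 356.60×12 + 1.39×62 + 11.50×76 + 338.08×5 = 4279.2 + 86.18 + 874 + 1690.4 = 6929.78
Index = 6074.48 / 6929.78 × 100 = 87.6576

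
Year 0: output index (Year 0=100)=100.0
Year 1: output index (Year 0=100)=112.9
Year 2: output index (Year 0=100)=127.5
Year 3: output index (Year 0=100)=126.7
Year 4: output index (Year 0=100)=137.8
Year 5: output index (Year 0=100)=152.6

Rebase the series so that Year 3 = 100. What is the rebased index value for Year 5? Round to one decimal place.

Rebased(Year 5) = 152.6 / 126.7 × 100 = 120.4420

120.4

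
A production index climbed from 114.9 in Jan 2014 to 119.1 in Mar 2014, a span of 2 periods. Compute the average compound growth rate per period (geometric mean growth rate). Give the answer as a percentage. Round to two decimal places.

Growth factor = (119.1/114.9)^(1/2) = (1.036554)^(1/2) = 1.018113
Growth rate = 1.018113 − 1 = 0.018113 = 1.8113%

1.81%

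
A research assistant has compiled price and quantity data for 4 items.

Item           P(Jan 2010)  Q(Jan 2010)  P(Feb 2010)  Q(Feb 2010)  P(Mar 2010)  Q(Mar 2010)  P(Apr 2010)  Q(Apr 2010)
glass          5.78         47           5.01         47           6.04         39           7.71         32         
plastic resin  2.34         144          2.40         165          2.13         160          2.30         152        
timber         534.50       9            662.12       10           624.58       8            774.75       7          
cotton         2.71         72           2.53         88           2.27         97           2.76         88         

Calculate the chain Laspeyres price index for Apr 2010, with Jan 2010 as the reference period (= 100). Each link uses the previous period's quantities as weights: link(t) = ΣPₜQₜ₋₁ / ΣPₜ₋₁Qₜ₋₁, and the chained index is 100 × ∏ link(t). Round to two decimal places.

Link Jan 2010→Feb 2010:
ΣP(Feb 2010)Q(Jan 2010) = 5.01×47 + 2.40×144 + 662.12×9 + 2.53×72 = 235.47 + 345.6 + 5959.08 + 182.16 = 6722.31
ΣP(Jan 2010)Q(Jan 2010) = 5.78×47 + 2.34×144 + 534.50×9 + 2.71×72 = 271.66 + 336.96 + 4810.5 + 195.12 = 5614.24
link = 6722.31/5614.24 = 1.197368
Link Feb 2010→Mar 2010:
ΣP(Mar 2010)Q(Feb 2010) = 6.04×47 + 2.13×165 + 624.58×10 + 2.27×88 = 283.88 + 351.45 + 6245.8 + 199.76 = 7080.89
ΣP(Feb 2010)Q(Feb 2010) = 5.01×47 + 2.40×165 + 662.12×10 + 2.53×88 = 235.47 + 396 + 6621.2 + 222.64 = 7475.31
link = 7080.89/7475.31 = 0.947237
Link Mar 2010→Apr 2010:
ΣP(Apr 2010)Q(Mar 2010) = 7.71×39 + 2.30×160 + 774.75×8 + 2.76×97 = 300.69 + 368 + 6198 + 267.72 = 7134.41
ΣP(Mar 2010)Q(Mar 2010) = 6.04×39 + 2.13×160 + 624.58×8 + 2.27×97 = 235.56 + 340.8 + 4996.64 + 220.19 = 5793.19
link = 7134.41/5793.19 = 1.231517
Chained index = 100 × 1.197368 × 0.947237 × 1.231517 = 139.6775

139.68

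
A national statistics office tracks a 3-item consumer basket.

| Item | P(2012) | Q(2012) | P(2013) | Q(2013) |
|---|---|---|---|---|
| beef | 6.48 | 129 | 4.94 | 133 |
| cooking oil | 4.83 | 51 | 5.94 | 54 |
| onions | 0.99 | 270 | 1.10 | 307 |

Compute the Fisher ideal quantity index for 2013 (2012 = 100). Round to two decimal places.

106.02

Laspeyres component (base-period weights):
ΣP(2012)Q(2013) = 6.48×133 + 4.83×54 + 0.99×307 = 861.84 + 260.82 + 303.93 = 1426.59
ΣP(2012)Q(2012) = 6.48×129 + 4.83×51 + 0.99×270 = 835.92 + 246.33 + 267.3 = 1349.55
L = 1426.59 / 1349.55 × 100 = 105.7086
Paasche component (current-period weights):
ΣP(2013)Q(2013) = 4.94×133 + 5.94×54 + 1.10×307 = 657.02 + 320.76 + 337.7 = 1315.48
ΣP(2013)Q(2012) = 4.94×129 + 5.94×51 + 1.10×270 = 637.26 + 302.94 + 297 = 1237.2
P = 1315.48 / 1237.2 × 100 = 106.3272
Fisher = √(L × P) = √(105.7086 × 106.3272) = 106.0174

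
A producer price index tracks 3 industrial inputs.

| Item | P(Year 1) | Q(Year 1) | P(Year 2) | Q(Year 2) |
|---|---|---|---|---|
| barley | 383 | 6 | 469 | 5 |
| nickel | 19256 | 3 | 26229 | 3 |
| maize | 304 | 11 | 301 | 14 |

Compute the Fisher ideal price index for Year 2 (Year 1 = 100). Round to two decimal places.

133.54

Laspeyres component (base-period weights):
ΣP(Year 2)Q(Year 1) = 469×6 + 26229×3 + 301×11 = 2814 + 78687 + 3311 = 84812
ΣP(Year 1)Q(Year 1) = 383×6 + 19256×3 + 304×11 = 2298 + 57768 + 3344 = 63410
L = 84812 / 63410 × 100 = 133.7518
Paasche component (current-period weights):
ΣP(Year 2)Q(Year 2) = 469×5 + 26229×3 + 301×14 = 2345 + 78687 + 4214 = 85246
ΣP(Year 1)Q(Year 2) = 383×5 + 19256×3 + 304×14 = 1915 + 57768 + 4256 = 63939
P = 85246 / 63939 × 100 = 133.3239
Fisher = √(L × P) = √(133.7518 × 133.3239) = 133.5377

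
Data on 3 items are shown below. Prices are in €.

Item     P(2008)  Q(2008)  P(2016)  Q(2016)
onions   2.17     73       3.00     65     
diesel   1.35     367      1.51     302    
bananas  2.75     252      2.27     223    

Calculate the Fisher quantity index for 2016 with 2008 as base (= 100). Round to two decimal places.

Laspeyres component (base-period weights):
ΣP(2008)Q(2016) = 2.17×65 + 1.35×302 + 2.75×223 = 141.05 + 407.7 + 613.25 = 1162
ΣP(2008)Q(2008) = 2.17×73 + 1.35×367 + 2.75×252 = 158.41 + 495.45 + 693 = 1346.86
L = 1162 / 1346.86 × 100 = 86.2747
Paasche component (current-period weights):
ΣP(2016)Q(2016) = 3.00×65 + 1.51×302 + 2.27×223 = 195 + 456.02 + 506.21 = 1157.23
ΣP(2016)Q(2008) = 3.00×73 + 1.51×367 + 2.27×252 = 219 + 554.17 + 572.04 = 1345.21
P = 1157.23 / 1345.21 × 100 = 86.0260
Fisher = √(L × P) = √(86.2747 × 86.0260) = 86.1503

86.15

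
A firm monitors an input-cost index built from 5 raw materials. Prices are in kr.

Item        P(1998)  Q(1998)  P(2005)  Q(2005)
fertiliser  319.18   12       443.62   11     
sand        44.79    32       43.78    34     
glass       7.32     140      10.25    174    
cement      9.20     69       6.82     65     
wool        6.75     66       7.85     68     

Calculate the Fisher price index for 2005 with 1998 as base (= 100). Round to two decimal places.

Laspeyres component (base-period weights):
ΣP(2005)Q(1998) = 443.62×12 + 43.78×32 + 10.25×140 + 6.82×69 + 7.85×66 = 5323.44 + 1400.96 + 1435 + 470.58 + 518.1 = 9148.08
ΣP(1998)Q(1998) = 319.18×12 + 44.79×32 + 7.32×140 + 9.20×69 + 6.75×66 = 3830.16 + 1433.28 + 1024.8 + 634.8 + 445.5 = 7368.54
L = 9148.08 / 7368.54 × 100 = 124.1505
Paasche component (current-period weights):
ΣP(2005)Q(2005) = 443.62×11 + 43.78×34 + 10.25×174 + 6.82×65 + 7.85×68 = 4879.82 + 1488.52 + 1783.5 + 443.3 + 533.8 = 9128.94
ΣP(1998)Q(2005) = 319.18×11 + 44.79×34 + 7.32×174 + 9.20×65 + 6.75×68 = 3510.98 + 1522.86 + 1273.68 + 598 + 459 = 7364.52
P = 9128.94 / 7364.52 × 100 = 123.9584
Fisher = √(L × P) = √(124.1505 × 123.9584) = 124.0544

124.05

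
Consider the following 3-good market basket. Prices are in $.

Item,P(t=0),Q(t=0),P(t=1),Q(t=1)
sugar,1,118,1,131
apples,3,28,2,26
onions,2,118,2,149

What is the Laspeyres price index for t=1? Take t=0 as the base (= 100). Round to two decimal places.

Laspeyres price index uses base-period quantities as weights.
ΣP(t=1)·Q(t=0) = 1×118 + 2×28 + 2×118 = 118 + 56 + 236 = 410
ΣP(t=0)·Q(t=0) = 1×118 + 3×28 + 2×118 = 118 + 84 + 236 = 438
Index = 410 / 438 × 100 = 93.6073

93.61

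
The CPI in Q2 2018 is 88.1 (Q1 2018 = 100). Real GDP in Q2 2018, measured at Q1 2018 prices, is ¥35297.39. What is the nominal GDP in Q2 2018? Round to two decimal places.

31097.00

Nominal = Real × (Index/100) = 35297.39 × (88.1/100)
        = 35297.39 × 0.881 = 31097.0006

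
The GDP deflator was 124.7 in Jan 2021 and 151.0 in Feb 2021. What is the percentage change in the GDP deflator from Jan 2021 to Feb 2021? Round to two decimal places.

Change = (151.0 − 124.7) / 124.7 × 100
       = 26.3 / 124.7 × 100 = 21.0906%

21.09%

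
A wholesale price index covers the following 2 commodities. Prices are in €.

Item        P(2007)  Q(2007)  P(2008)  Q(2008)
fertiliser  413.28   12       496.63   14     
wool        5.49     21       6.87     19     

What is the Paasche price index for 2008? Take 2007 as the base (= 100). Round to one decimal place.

Paasche price index uses current-period quantities as weights.
ΣP(2008)·Q(2008) = 496.63×14 + 6.87×19 = 6952.82 + 130.53 = 7083.35
ΣP(2007)·Q(2008) = 413.28×14 + 5.49×19 = 5785.92 + 104.31 = 5890.23
Index = 7083.35 / 5890.23 × 100 = 120.2559

120.3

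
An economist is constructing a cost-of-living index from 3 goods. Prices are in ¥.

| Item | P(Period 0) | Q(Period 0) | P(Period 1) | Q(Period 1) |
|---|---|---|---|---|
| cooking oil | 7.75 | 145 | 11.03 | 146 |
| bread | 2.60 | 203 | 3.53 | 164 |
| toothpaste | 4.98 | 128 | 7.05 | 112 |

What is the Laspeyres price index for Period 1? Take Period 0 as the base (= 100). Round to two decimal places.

140.60

Laspeyres price index uses base-period quantities as weights.
ΣP(Period 1)·Q(Period 0) = 11.03×145 + 3.53×203 + 7.05×128 = 1599.35 + 716.59 + 902.4 = 3218.34
ΣP(Period 0)·Q(Period 0) = 7.75×145 + 2.60×203 + 4.98×128 = 1123.75 + 527.8 + 637.44 = 2288.99
Index = 3218.34 / 2288.99 × 100 = 140.6009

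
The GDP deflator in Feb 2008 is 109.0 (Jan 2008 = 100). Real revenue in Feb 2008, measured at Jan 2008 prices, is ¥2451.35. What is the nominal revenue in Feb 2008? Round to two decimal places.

2671.97

Nominal = Real × (Index/100) = 2451.35 × (109.0/100)
        = 2451.35 × 1.090 = 2671.9715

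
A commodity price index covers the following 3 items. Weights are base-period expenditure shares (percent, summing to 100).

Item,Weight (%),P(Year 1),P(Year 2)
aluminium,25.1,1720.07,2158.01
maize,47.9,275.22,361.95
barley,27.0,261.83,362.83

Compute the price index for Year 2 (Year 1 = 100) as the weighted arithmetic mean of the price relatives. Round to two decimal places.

aluminium: 25.1 × (2158.01/1720.07) = 25.1 × 1.254606 = 31.4906
maize: 47.9 × (361.95/275.22) = 47.9 × 1.315130 = 62.9947
barley: 27.0 × (362.83/261.83) = 27.0 × 1.385746 = 37.4152
Index = Σ wᵢ·(p₁ᵢ/p₀ᵢ) = 31.4906 + 62.9947 + 37.4152 = 131.9005

131.90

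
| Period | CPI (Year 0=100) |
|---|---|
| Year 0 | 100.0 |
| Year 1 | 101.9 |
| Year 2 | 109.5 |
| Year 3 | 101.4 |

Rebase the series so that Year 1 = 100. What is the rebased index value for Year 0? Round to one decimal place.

98.1

Rebased(Year 0) = 100.0 / 101.9 × 100 = 98.1354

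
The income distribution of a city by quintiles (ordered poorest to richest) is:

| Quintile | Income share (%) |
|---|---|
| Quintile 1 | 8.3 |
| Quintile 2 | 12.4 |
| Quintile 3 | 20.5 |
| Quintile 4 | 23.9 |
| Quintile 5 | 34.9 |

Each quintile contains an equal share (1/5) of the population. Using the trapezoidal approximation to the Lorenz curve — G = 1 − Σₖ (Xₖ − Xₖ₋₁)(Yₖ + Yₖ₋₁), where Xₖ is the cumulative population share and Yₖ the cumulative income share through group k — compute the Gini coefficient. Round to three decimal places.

0.259

Cumulative income shares Yₖ: 0.0830, 0.2070, 0.4120, 0.6510, 1.0000
Σ (Xₖ−Xₖ₋₁)(Yₖ+Yₖ₋₁) = (1/5)(0.0830+0.0000) + (1/5)(0.2070+0.0830) + (1/5)(0.4120+0.2070) + (1/5)(0.6510+0.4120) + (1/5)(1.0000+0.6510)
  = 0.0166 + 0.0580 + 0.1238 + 0.2126 + 0.3302 = 0.7412
G = 1 − 0.7412 = 0.2588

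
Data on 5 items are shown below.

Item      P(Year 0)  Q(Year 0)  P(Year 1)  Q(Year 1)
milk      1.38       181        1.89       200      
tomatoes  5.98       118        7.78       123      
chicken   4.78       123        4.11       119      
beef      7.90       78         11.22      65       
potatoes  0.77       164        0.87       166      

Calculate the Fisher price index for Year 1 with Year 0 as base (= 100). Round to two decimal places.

121.60

Laspeyres component (base-period weights):
ΣP(Year 1)Q(Year 0) = 1.89×181 + 7.78×118 + 4.11×123 + 11.22×78 + 0.87×164 = 342.09 + 918.04 + 505.53 + 875.16 + 142.68 = 2783.5
ΣP(Year 0)Q(Year 0) = 1.38×181 + 5.98×118 + 4.78×123 + 7.90×78 + 0.77×164 = 249.78 + 705.64 + 587.94 + 616.2 + 126.28 = 2285.84
L = 2783.5 / 2285.84 × 100 = 121.7714
Paasche component (current-period weights):
ΣP(Year 1)Q(Year 1) = 1.89×200 + 7.78×123 + 4.11×119 + 11.22×65 + 0.87×166 = 378 + 956.94 + 489.09 + 729.3 + 144.42 = 2697.75
ΣP(Year 0)Q(Year 1) = 1.38×200 + 5.98×123 + 4.78×119 + 7.90×65 + 0.77×166 = 276 + 735.54 + 568.82 + 513.5 + 127.82 = 2221.68
P = 2697.75 / 2221.68 × 100 = 121.4284
Fisher = √(L × P) = √(121.7714 × 121.4284) = 121.5998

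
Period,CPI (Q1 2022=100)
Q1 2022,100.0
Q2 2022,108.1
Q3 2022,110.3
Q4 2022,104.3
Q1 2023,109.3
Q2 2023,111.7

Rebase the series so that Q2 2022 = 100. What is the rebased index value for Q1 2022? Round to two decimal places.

92.51

Rebased(Q1 2022) = 100.0 / 108.1 × 100 = 92.5069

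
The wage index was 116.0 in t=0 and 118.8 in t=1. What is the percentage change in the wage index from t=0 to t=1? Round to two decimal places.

2.41%

Change = (118.8 − 116.0) / 116.0 × 100
       = 2.8 / 116.0 × 100 = 2.4138%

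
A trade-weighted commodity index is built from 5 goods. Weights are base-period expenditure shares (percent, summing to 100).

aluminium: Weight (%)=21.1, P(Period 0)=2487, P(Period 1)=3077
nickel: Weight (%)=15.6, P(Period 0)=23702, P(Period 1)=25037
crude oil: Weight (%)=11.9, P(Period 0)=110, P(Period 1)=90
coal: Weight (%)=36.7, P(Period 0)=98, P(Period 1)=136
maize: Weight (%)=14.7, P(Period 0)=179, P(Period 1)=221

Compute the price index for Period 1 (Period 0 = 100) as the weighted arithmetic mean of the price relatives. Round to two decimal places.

121.40

aluminium: 21.1 × (3077/2487) = 21.1 × 1.237234 = 26.1056
nickel: 15.6 × (25037/23702) = 15.6 × 1.056324 = 16.4787
crude oil: 11.9 × (90/110) = 11.9 × 0.818182 = 9.7364
coal: 36.7 × (136/98) = 36.7 × 1.387755 = 50.9306
maize: 14.7 × (221/179) = 14.7 × 1.234637 = 18.1492
Index = Σ wᵢ·(p₁ᵢ/p₀ᵢ) = 26.1056 + 16.4787 + 9.7364 + 50.9306 + 18.1492 = 121.4004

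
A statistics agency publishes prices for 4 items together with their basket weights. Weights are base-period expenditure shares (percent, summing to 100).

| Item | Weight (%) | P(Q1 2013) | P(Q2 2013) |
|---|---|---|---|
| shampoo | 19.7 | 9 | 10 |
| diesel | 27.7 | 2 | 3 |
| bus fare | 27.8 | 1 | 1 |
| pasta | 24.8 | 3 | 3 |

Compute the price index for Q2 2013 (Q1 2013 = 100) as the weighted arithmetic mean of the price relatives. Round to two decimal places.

116.04

shampoo: 19.7 × (10/9) = 19.7 × 1.111111 = 21.8889
diesel: 27.7 × (3/2) = 27.7 × 1.500000 = 41.5500
bus fare: 27.8 × (1/1) = 27.8 × 1.000000 = 27.8000
pasta: 24.8 × (3/3) = 24.8 × 1.000000 = 24.8000
Index = Σ wᵢ·(p₁ᵢ/p₀ᵢ) = 21.8889 + 41.5500 + 27.8000 + 24.8000 = 116.0389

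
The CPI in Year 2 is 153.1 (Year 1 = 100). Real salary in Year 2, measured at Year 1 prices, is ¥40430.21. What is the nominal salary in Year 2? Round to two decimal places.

61898.65

Nominal = Real × (Index/100) = 40430.21 × (153.1/100)
        = 40430.21 × 1.531 = 61898.6515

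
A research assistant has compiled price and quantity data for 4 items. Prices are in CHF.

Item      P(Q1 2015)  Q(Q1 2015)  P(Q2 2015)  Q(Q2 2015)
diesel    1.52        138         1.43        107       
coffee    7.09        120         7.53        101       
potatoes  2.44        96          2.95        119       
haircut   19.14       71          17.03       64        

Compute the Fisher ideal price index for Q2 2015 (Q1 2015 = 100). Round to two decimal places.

98.03

Laspeyres component (base-period weights):
ΣP(Q2 2015)Q(Q1 2015) = 1.43×138 + 7.53×120 + 2.95×96 + 17.03×71 = 197.34 + 903.6 + 283.2 + 1209.13 = 2593.27
ΣP(Q1 2015)Q(Q1 2015) = 1.52×138 + 7.09×120 + 2.44×96 + 19.14×71 = 209.76 + 850.8 + 234.24 + 1358.94 = 2653.74
L = 2593.27 / 2653.74 × 100 = 97.7213
Paasche component (current-period weights):
ΣP(Q2 2015)Q(Q2 2015) = 1.43×107 + 7.53×101 + 2.95×119 + 17.03×64 = 153.01 + 760.53 + 351.05 + 1089.92 = 2354.51
ΣP(Q1 2015)Q(Q2 2015) = 1.52×107 + 7.09×101 + 2.44×119 + 19.14×64 = 162.64 + 716.09 + 290.36 + 1224.96 = 2394.05
P = 2354.51 / 2394.05 × 100 = 98.3484
Fisher = √(L × P) = √(97.7213 × 98.3484) = 98.0344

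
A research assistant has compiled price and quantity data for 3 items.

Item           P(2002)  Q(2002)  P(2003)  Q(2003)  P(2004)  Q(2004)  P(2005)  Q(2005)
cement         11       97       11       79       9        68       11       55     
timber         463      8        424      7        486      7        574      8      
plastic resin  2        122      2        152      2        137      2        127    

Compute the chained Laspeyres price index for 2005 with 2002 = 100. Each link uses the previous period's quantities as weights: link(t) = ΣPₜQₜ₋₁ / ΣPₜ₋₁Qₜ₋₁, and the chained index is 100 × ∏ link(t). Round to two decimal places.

117.57

Link 2002→2003:
ΣP(2003)Q(2002) = 11×97 + 424×8 + 2×122 = 1067 + 3392 + 244 = 4703
ΣP(2002)Q(2002) = 11×97 + 463×8 + 2×122 = 1067 + 3704 + 244 = 5015
link = 4703/5015 = 0.937787
Link 2003→2004:
ΣP(2004)Q(2003) = 9×79 + 486×7 + 2×152 = 711 + 3402 + 304 = 4417
ΣP(2003)Q(2003) = 11×79 + 424×7 + 2×152 = 869 + 2968 + 304 = 4141
link = 4417/4141 = 1.066651
Link 2004→2005:
ΣP(2005)Q(2004) = 11×68 + 574×7 + 2×137 = 748 + 4018 + 274 = 5040
ΣP(2004)Q(2004) = 9×68 + 486×7 + 2×137 = 612 + 3402 + 274 = 4288
link = 5040/4288 = 1.175373
Chained index = 100 × 0.937787 × 1.066651 × 1.175373 = 117.5715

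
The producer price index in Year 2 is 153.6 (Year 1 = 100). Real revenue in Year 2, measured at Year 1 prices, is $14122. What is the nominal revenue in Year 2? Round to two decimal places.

Nominal = Real × (Index/100) = 14122 × (153.6/100)
        = 14122 × 1.536 = 21691.3920

21691.39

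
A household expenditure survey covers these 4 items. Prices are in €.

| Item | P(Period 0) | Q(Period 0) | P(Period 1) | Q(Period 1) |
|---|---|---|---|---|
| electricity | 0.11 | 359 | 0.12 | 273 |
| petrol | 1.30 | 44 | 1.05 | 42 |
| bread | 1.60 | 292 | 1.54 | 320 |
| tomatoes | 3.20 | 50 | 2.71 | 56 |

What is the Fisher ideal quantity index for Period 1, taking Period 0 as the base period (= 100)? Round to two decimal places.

107.07

Laspeyres component (base-period weights):
ΣP(Period 0)Q(Period 1) = 0.11×273 + 1.30×42 + 1.60×320 + 3.20×56 = 30.03 + 54.6 + 512 + 179.2 = 775.83
ΣP(Period 0)Q(Period 0) = 0.11×359 + 1.30×44 + 1.60×292 + 3.20×50 = 39.49 + 57.2 + 467.2 + 160 = 723.89
L = 775.83 / 723.89 × 100 = 107.1751
Paasche component (current-period weights):
ΣP(Period 1)Q(Period 1) = 0.12×273 + 1.05×42 + 1.54×320 + 2.71×56 = 32.76 + 44.1 + 492.8 + 151.76 = 721.42
ΣP(Period 1)Q(Period 0) = 0.12×359 + 1.05×44 + 1.54×292 + 2.71×50 = 43.08 + 46.2 + 449.68 + 135.5 = 674.46
P = 721.42 / 674.46 × 100 = 106.9626
Fisher = √(L × P) = √(107.1751 × 106.9626) = 107.0688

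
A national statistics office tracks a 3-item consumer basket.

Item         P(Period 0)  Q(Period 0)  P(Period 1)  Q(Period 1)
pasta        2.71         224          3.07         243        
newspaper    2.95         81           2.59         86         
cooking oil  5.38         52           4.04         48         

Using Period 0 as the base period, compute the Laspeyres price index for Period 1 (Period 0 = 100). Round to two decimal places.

98.38

Laspeyres price index uses base-period quantities as weights.
ΣP(Period 1)·Q(Period 0) = 3.07×224 + 2.59×81 + 4.04×52 = 687.68 + 209.79 + 210.08 = 1107.55
ΣP(Period 0)·Q(Period 0) = 2.71×224 + 2.95×81 + 5.38×52 = 607.04 + 238.95 + 279.76 = 1125.75
Index = 1107.55 / 1125.75 × 100 = 98.3833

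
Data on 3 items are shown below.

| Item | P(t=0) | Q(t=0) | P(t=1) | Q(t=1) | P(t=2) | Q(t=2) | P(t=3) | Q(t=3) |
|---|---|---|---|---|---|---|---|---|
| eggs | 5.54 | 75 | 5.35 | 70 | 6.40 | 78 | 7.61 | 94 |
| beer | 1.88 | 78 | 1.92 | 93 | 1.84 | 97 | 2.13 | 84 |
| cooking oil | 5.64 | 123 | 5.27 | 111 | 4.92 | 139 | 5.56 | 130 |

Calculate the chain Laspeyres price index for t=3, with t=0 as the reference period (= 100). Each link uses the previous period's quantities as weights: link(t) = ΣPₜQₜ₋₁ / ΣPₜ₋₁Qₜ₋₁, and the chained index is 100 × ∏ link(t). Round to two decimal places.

112.96

Link t=0→t=1:
ΣP(t=1)Q(t=0) = 5.35×75 + 1.92×78 + 5.27×123 = 401.25 + 149.76 + 648.21 = 1199.22
ΣP(t=0)Q(t=0) = 5.54×75 + 1.88×78 + 5.64×123 = 415.5 + 146.64 + 693.72 = 1255.86
link = 1199.22/1255.86 = 0.954899
Link t=1→t=2:
ΣP(t=2)Q(t=1) = 6.40×70 + 1.84×93 + 4.92×111 = 448 + 171.12 + 546.12 = 1165.24
ΣP(t=1)Q(t=1) = 5.35×70 + 1.92×93 + 5.27×111 = 374.5 + 178.56 + 584.97 = 1138.03
link = 1165.24/1138.03 = 1.023910
Link t=2→t=3:
ΣP(t=3)Q(t=2) = 7.61×78 + 2.13×97 + 5.56×139 = 593.58 + 206.61 + 772.84 = 1573.03
ΣP(t=2)Q(t=2) = 6.40×78 + 1.84×97 + 4.92×139 = 499.2 + 178.48 + 683.88 = 1361.56
link = 1573.03/1361.56 = 1.155314
Chained index = 100 × 0.954899 × 1.023910 × 1.155314 = 112.9587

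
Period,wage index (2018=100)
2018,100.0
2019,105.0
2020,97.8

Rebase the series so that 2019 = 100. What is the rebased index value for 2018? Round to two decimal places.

95.24

Rebased(2018) = 100.0 / 105.0 × 100 = 95.2381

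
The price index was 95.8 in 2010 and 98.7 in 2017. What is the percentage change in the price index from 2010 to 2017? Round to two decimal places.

Change = (98.7 − 95.8) / 95.8 × 100
       = 2.9 / 95.8 × 100 = 3.0271%

3.03%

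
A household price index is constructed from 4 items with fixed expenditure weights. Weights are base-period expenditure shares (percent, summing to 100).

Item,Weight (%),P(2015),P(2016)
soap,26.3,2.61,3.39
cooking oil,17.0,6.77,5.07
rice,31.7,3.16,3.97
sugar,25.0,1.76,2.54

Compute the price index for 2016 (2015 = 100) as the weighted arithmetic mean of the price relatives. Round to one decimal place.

122.8

soap: 26.3 × (3.39/2.61) = 26.3 × 1.298851 = 34.1598
cooking oil: 17.0 × (5.07/6.77) = 17.0 × 0.748892 = 12.7312
rice: 31.7 × (3.97/3.16) = 31.7 × 1.256329 = 39.8256
sugar: 25.0 × (2.54/1.76) = 25.0 × 1.443182 = 36.0795
Index = Σ wᵢ·(p₁ᵢ/p₀ᵢ) = 34.1598 + 12.7312 + 39.8256 + 36.0795 = 122.7961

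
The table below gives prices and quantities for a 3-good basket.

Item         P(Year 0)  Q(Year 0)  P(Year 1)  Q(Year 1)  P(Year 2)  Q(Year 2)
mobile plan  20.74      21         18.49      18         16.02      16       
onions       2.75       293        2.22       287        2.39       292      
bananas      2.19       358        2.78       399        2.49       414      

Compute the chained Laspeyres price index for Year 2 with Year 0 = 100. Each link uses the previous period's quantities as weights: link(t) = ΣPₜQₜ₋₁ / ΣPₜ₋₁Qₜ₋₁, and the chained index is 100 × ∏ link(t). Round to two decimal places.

95.05

Link Year 0→Year 1:
ΣP(Year 1)Q(Year 0) = 18.49×21 + 2.22×293 + 2.78×358 = 388.29 + 650.46 + 995.24 = 2033.99
ΣP(Year 0)Q(Year 0) = 20.74×21 + 2.75×293 + 2.19×358 = 435.54 + 805.75 + 784.02 = 2025.31
link = 2033.99/2025.31 = 1.004286
Link Year 1→Year 2:
ΣP(Year 2)Q(Year 1) = 16.02×18 + 2.39×287 + 2.49×399 = 288.36 + 685.93 + 993.51 = 1967.8
ΣP(Year 1)Q(Year 1) = 18.49×18 + 2.22×287 + 2.78×399 = 332.82 + 637.14 + 1109.22 = 2079.18
link = 1967.8/2079.18 = 0.946431
Chained index = 100 × 1.004286 × 0.946431 = 95.0487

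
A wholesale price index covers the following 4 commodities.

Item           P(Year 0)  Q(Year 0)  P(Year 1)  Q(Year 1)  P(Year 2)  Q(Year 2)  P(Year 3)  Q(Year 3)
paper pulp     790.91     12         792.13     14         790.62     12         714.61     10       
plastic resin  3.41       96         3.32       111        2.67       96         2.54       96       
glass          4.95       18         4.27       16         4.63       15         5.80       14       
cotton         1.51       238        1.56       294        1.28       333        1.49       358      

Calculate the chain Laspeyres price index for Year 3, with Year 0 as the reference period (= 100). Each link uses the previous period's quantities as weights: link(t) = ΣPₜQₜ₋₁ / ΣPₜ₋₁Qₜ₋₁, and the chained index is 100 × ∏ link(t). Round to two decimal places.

90.57

Link Year 0→Year 1:
ΣP(Year 1)Q(Year 0) = 792.13×12 + 3.32×96 + 4.27×18 + 1.56×238 = 9505.56 + 318.72 + 76.86 + 371.28 = 10272.42
ΣP(Year 0)Q(Year 0) = 790.91×12 + 3.41×96 + 4.95×18 + 1.51×238 = 9490.92 + 327.36 + 89.1 + 359.38 = 10266.76
link = 10272.42/10266.76 = 1.000551
Link Year 1→Year 2:
ΣP(Year 2)Q(Year 1) = 790.62×14 + 2.67×111 + 4.63×16 + 1.28×294 = 11068.68 + 296.37 + 74.08 + 376.32 = 11815.45
ΣP(Year 1)Q(Year 1) = 792.13×14 + 3.32×111 + 4.27×16 + 1.56×294 = 11089.82 + 368.52 + 68.32 + 458.64 = 11985.3
link = 11815.45/11985.3 = 0.985828
Link Year 2→Year 3:
ΣP(Year 3)Q(Year 2) = 714.61×12 + 2.54×96 + 5.80×15 + 1.49×333 = 8575.32 + 243.84 + 87 + 496.17 = 9402.33
ΣP(Year 2)Q(Year 2) = 790.62×12 + 2.67×96 + 4.63×15 + 1.28×333 = 9487.44 + 256.32 + 69.45 + 426.24 = 10239.45
link = 9402.33/10239.45 = 0.918246
Chained index = 100 × 1.000551 × 0.985828 × 0.918246 = 90.5732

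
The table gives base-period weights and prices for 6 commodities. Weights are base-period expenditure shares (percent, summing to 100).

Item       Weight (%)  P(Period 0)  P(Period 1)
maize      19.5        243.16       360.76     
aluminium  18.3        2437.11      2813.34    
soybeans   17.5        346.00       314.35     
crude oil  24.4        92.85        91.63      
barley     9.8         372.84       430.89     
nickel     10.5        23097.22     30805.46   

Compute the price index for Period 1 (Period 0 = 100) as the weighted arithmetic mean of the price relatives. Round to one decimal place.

115.4

maize: 19.5 × (360.76/243.16) = 19.5 × 1.483632 = 28.9308
aluminium: 18.3 × (2813.34/2437.11) = 18.3 × 1.154375 = 21.1251
soybeans: 17.5 × (314.35/346.00) = 17.5 × 0.908526 = 15.8992
crude oil: 24.4 × (91.63/92.85) = 24.4 × 0.986861 = 24.0794
barley: 9.8 × (430.89/372.84) = 9.8 × 1.155697 = 11.3258
nickel: 10.5 × (30805.46/23097.22) = 10.5 × 1.333730 = 14.0042
Index = Σ wᵢ·(p₁ᵢ/p₀ᵢ) = 28.9308 + 21.1251 + 15.8992 + 24.0794 + 11.3258 + 14.0042 = 115.3645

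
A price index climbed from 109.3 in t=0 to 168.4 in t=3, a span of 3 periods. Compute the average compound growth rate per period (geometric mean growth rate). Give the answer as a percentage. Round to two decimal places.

Growth factor = (168.4/109.3)^(1/3) = (1.540714)^(1/3) = 1.154979
Growth rate = 1.154979 − 1 = 0.154979 = 15.4979%

15.50%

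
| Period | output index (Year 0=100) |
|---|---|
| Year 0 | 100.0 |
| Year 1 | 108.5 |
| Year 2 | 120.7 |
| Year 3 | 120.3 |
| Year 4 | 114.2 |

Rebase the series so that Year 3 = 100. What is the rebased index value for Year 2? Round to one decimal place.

Rebased(Year 2) = 120.7 / 120.3 × 100 = 100.3325

100.3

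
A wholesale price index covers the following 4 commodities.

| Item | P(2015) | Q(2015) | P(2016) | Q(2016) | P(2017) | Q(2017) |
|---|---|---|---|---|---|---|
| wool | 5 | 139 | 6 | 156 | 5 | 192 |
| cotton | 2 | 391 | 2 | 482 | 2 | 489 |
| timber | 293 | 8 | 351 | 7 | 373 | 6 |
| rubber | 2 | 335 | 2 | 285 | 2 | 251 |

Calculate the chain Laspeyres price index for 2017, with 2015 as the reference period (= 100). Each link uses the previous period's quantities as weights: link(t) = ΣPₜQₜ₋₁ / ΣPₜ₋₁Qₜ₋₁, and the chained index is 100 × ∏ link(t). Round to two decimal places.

113.38

Link 2015→2016:
ΣP(2016)Q(2015) = 6×139 + 2×391 + 351×8 + 2×335 = 834 + 782 + 2808 + 670 = 5094
ΣP(2015)Q(2015) = 5×139 + 2×391 + 293×8 + 2×335 = 695 + 782 + 2344 + 670 = 4491
link = 5094/4491 = 1.134269
Link 2016→2017:
ΣP(2017)Q(2016) = 5×156 + 2×482 + 373×7 + 2×285 = 780 + 964 + 2611 + 570 = 4925
ΣP(2016)Q(2016) = 6×156 + 2×482 + 351×7 + 2×285 = 936 + 964 + 2457 + 570 = 4927
link = 4925/4927 = 0.999594
Chained index = 100 × 1.134269 × 0.999594 = 113.3808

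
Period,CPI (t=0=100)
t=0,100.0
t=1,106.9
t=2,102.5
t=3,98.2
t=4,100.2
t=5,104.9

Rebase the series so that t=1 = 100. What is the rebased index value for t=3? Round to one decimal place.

91.9

Rebased(t=3) = 98.2 / 106.9 × 100 = 91.8616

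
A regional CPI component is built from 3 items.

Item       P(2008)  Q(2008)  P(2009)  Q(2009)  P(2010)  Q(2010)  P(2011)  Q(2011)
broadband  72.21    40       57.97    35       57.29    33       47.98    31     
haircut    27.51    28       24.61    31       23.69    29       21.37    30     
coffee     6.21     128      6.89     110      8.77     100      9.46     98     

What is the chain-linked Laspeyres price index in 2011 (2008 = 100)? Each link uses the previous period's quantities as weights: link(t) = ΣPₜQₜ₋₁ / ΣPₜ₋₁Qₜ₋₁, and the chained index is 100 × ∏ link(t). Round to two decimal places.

Link 2008→2009:
ΣP(2009)Q(2008) = 57.97×40 + 24.61×28 + 6.89×128 = 2318.8 + 689.08 + 881.92 = 3889.8
ΣP(2008)Q(2008) = 72.21×40 + 27.51×28 + 6.21×128 = 2888.4 + 770.28 + 794.88 = 4453.56
link = 3889.8/4453.56 = 0.873414
Link 2009→2010:
ΣP(2010)Q(2009) = 57.29×35 + 23.69×31 + 8.77×110 = 2005.15 + 734.39 + 964.7 = 3704.24
ΣP(2009)Q(2009) = 57.97×35 + 24.61×31 + 6.89×110 = 2028.95 + 762.91 + 757.9 = 3549.76
link = 3704.24/3549.76 = 1.043518
Link 2010→2011:
ΣP(2011)Q(2010) = 47.98×33 + 21.37×29 + 9.46×100 = 1583.34 + 619.73 + 946 = 3149.07
ΣP(2010)Q(2010) = 57.29×33 + 23.69×29 + 8.77×100 = 1890.57 + 687.01 + 877 = 3454.58
link = 3149.07/3454.58 = 0.911564
Chained index = 100 × 0.873414 × 1.043518 × 0.911564 = 83.0820

83.08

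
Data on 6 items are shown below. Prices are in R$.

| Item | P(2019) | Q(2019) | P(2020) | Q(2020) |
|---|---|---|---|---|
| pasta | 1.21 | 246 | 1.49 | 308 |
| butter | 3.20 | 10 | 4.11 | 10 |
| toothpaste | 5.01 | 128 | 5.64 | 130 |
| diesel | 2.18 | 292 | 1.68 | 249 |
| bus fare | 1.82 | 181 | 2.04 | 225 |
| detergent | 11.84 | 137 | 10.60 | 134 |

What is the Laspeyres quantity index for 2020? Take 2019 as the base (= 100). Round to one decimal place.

101.0

Laspeyres quantity index uses base-period prices as weights.
ΣP(2019)·Q(2020) = 1.21×308 + 3.20×10 + 5.01×130 + 2.18×249 + 1.82×225 + 11.84×134 = 372.68 + 32 + 651.3 + 542.82 + 409.5 + 1586.56 = 3594.86
ΣP(2019)·Q(2019) = 1.21×246 + 3.20×10 + 5.01×128 + 2.18×292 + 1.82×181 + 11.84×137 = 297.66 + 32 + 641.28 + 636.56 + 329.42 + 1622.08 = 3559
Index = 3594.86 / 3559 × 100 = 101.0076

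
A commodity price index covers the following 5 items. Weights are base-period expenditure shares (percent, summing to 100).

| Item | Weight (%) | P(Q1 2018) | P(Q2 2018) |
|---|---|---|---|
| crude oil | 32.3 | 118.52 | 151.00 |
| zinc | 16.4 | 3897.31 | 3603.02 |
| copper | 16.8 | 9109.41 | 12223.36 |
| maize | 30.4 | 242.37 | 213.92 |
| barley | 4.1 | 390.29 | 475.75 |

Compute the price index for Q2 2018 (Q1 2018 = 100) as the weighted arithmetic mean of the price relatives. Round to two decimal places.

crude oil: 32.3 × (151.00/118.52) = 32.3 × 1.274047 = 41.1517
zinc: 16.4 × (3603.02/3897.31) = 16.4 × 0.924489 = 15.1616
copper: 16.8 × (12223.36/9109.41) = 16.8 × 1.341839 = 22.5429
maize: 30.4 × (213.92/242.37) = 30.4 × 0.882617 = 26.8316
barley: 4.1 × (475.75/390.29) = 4.1 × 1.218965 = 4.9978
Index = Σ wᵢ·(p₁ᵢ/p₀ᵢ) = 41.1517 + 15.1616 + 22.5429 + 26.8316 + 4.9978 = 110.6855

110.69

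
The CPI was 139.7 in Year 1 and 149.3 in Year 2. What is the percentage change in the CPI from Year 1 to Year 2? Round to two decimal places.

6.87%

Change = (149.3 − 139.7) / 139.7 × 100
       = 9.6 / 139.7 × 100 = 6.8719%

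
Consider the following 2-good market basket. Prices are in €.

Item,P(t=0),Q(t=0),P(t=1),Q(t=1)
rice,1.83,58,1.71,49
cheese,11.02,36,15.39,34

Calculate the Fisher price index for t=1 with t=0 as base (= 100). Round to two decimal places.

130.32

Laspeyres component (base-period weights):
ΣP(t=1)Q(t=0) = 1.71×58 + 15.39×36 = 99.18 + 554.04 = 653.22
ΣP(t=0)Q(t=0) = 1.83×58 + 11.02×36 = 106.14 + 396.72 = 502.86
L = 653.22 / 502.86 × 100 = 129.9010
Paasche component (current-period weights):
ΣP(t=1)Q(t=1) = 1.71×49 + 15.39×34 = 83.79 + 523.26 = 607.05
ΣP(t=0)Q(t=1) = 1.83×49 + 11.02×34 = 89.67 + 374.68 = 464.35
P = 607.05 / 464.35 × 100 = 130.7311
Fisher = √(L × P) = √(129.9010 × 130.7311) = 130.3154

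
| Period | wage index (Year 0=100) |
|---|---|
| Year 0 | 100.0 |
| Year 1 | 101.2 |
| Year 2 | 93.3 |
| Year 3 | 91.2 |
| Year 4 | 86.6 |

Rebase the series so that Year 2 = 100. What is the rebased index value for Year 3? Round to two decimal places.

97.75

Rebased(Year 3) = 91.2 / 93.3 × 100 = 97.7492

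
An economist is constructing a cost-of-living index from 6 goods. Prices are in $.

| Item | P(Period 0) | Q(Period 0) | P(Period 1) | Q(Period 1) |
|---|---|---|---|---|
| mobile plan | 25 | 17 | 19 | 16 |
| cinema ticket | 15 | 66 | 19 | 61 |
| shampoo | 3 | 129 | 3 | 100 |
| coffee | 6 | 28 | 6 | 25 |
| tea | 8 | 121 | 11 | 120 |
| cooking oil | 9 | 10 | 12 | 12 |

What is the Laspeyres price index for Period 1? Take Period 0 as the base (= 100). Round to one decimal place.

Laspeyres price index uses base-period quantities as weights.
ΣP(Period 1)·Q(Period 0) = 19×17 + 19×66 + 3×129 + 6×28 + 11×121 + 12×10 = 323 + 1254 + 387 + 168 + 1331 + 120 = 3583
ΣP(Period 0)·Q(Period 0) = 25×17 + 15×66 + 3×129 + 6×28 + 8×121 + 9×10 = 425 + 990 + 387 + 168 + 968 + 90 = 3028
Index = 3583 / 3028 × 100 = 118.3289

118.3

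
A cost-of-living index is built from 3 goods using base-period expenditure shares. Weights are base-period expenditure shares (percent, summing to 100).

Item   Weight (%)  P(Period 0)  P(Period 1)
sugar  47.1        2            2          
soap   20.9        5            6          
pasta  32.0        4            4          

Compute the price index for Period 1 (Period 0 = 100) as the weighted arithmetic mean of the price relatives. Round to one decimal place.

104.2

sugar: 47.1 × (2/2) = 47.1 × 1.000000 = 47.1000
soap: 20.9 × (6/5) = 20.9 × 1.200000 = 25.0800
pasta: 32.0 × (4/4) = 32.0 × 1.000000 = 32.0000
Index = Σ wᵢ·(p₁ᵢ/p₀ᵢ) = 47.1000 + 25.0800 + 32.0000 = 104.1800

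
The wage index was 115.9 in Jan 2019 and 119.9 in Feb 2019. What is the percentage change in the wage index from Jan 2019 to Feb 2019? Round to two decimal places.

3.45%

Change = (119.9 − 115.9) / 115.9 × 100
       = 4.0 / 115.9 × 100 = 3.4513%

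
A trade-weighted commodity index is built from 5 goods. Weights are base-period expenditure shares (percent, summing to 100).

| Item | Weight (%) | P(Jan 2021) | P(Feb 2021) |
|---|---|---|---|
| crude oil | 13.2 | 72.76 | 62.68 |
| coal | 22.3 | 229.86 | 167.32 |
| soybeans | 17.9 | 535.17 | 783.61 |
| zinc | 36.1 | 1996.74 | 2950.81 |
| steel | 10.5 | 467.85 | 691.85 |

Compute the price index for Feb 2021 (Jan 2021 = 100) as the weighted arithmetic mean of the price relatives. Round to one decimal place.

crude oil: 13.2 × (62.68/72.76) = 13.2 × 0.861462 = 11.3713
coal: 22.3 × (167.32/229.86) = 22.3 × 0.727921 = 16.2326
soybeans: 17.9 × (783.61/535.17) = 17.9 × 1.464226 = 26.2097
zinc: 36.1 × (2950.81/1996.74) = 36.1 × 1.477814 = 53.3491
steel: 10.5 × (691.85/467.85) = 10.5 × 1.478786 = 15.5273
Index = Σ wᵢ·(p₁ᵢ/p₀ᵢ) = 11.3713 + 16.2326 + 26.2097 + 53.3491 + 15.5273 = 122.6899

122.7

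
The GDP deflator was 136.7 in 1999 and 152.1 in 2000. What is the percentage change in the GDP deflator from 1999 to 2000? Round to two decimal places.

Change = (152.1 − 136.7) / 136.7 × 100
       = 15.4 / 136.7 × 100 = 11.2655%

11.27%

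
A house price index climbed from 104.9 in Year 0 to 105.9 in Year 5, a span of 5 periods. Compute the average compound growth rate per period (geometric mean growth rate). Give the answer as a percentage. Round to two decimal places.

0.19%

Growth factor = (105.9/104.9)^(1/5) = (1.009533)^(1/5) = 1.001899
Growth rate = 1.001899 − 1 = 0.001899 = 0.1899%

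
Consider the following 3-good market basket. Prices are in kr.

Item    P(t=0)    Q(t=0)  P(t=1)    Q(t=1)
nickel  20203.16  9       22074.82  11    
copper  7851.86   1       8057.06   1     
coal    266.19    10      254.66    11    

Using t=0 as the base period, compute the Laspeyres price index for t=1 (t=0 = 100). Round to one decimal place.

Laspeyres price index uses base-period quantities as weights.
ΣP(t=1)·Q(t=0) = 22074.82×9 + 8057.06×1 + 254.66×10 = 198673.38 + 8057.06 + 2546.6 = 209277.04
ΣP(t=0)·Q(t=0) = 20203.16×9 + 7851.86×1 + 266.19×10 = 181828.44 + 7851.86 + 2661.9 = 192342.2
Index = 209277.04 / 192342.2 × 100 = 108.8045

108.8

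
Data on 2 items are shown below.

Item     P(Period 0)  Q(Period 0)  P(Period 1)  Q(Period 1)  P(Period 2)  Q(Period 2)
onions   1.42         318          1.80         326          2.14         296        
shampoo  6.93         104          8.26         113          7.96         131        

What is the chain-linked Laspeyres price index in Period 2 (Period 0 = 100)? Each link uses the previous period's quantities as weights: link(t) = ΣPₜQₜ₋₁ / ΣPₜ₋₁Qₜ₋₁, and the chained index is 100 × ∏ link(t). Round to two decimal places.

128.29

Link Period 0→Period 1:
ΣP(Period 1)Q(Period 0) = 1.80×318 + 8.26×104 = 572.4 + 859.04 = 1431.44
ΣP(Period 0)Q(Period 0) = 1.42×318 + 6.93×104 = 451.56 + 720.72 = 1172.28
link = 1431.44/1172.28 = 1.221073
Link Period 1→Period 2:
ΣP(Period 2)Q(Period 1) = 2.14×326 + 7.96×113 = 697.64 + 899.48 = 1597.12
ΣP(Period 1)Q(Period 1) = 1.80×326 + 8.26×113 = 586.8 + 933.38 = 1520.18
link = 1597.12/1520.18 = 1.050612
Chained index = 100 × 1.221073 × 1.050612 = 128.2875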